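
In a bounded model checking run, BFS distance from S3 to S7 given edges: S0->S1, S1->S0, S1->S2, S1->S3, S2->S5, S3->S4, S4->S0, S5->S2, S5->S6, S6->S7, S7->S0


BFS layer-by-layer from S3:
  dist 0: {S3}
  dist 1: {S4}
  dist 2: {S0}
  dist 3: {S1}
  dist 4: {S2}
  dist 5: {S5}
  dist 6: {S6}
  dist 7: {S7}
  -> S7 reached at distance 7
Shortest path length = 7

7


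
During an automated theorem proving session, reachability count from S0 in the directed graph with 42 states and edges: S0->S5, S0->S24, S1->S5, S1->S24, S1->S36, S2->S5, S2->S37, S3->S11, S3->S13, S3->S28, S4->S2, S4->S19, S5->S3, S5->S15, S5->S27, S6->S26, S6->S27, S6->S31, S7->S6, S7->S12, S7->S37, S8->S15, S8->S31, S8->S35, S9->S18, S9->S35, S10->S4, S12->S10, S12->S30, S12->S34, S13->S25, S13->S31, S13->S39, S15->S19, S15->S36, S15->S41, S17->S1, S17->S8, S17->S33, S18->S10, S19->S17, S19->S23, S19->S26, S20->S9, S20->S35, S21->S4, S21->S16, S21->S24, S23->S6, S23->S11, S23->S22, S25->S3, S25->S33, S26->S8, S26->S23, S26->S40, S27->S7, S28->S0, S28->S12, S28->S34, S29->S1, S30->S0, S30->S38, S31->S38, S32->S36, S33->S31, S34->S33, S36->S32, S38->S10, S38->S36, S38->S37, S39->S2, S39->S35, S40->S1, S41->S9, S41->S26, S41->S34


BFS from S0:
  layer 0: {S0}
  layer 1: {S5, S24}
  layer 2: {S3, S15, S27}
  layer 3: {S7, S11, S13, S19, S28, S36, S41}
  layer 4: {S6, S9, S12, S17, S23, S25, S26, S31, S32, S34, S37, S39}
  layer 5: {S1, S2, S8, S10, S18, S22, S30, S33, S35, S38, S40}
  layer 6: {S4}
Reachable set: {S0, S1, S2, S3, S4, S5, S6, S7, S8, S9, S10, S11, S12, S13, S15, S17, S18, S19, S22, S23, S24, S25, S26, S27, S28, S30, S31, S32, S33, S34, S35, S36, S37, S38, S39, S40, S41}
Count = 37

37


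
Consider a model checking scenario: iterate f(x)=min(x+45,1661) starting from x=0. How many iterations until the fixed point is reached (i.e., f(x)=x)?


Step 1: x=0, cap=1661, increment=45
Step 2: x grows by 45 each step until capped at 1661; fixed point is x=1661
Step 3: iterations = ceil(1661/45) = 37

37


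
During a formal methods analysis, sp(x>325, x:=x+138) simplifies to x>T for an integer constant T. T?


Formula: sp(P, x:=E) = exists old_x. (x = E[old_x/x]) AND P[old_x/x] (old_x is the value of x before the assignment; eliminate old_x by solving x = E[old_x/x] for old_x)
Step 1: Precondition P: x>325, i.e. old_x > 325
Step 2: Assignment gives x = old_x + 138, so old_x = x - 138
Step 3: Substitute into P: x - 138 > 325
Step 4: Simplify: x > 325+138 = 463

463


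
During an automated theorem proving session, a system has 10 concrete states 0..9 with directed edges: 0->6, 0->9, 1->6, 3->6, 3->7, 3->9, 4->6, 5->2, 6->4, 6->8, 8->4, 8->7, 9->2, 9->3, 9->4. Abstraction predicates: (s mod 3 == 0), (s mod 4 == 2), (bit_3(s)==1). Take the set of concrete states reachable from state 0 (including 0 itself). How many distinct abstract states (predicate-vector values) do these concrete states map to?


BFS from 0:
Concrete reachable: {0, 2, 3, 4, 6, 7, 8, 9}
Abstract via predicates (s mod 3 == 0), (s mod 4 == 2), (bit_3(s)==1):
  (0,0,0) <- {4, 7}
  (0,0,1) <- {8}
  (0,1,0) <- {2}
  (1,0,0) <- {0, 3}
  (1,0,1) <- {9}
  (1,1,0) <- {6}
Distinct abstract states = 6

6


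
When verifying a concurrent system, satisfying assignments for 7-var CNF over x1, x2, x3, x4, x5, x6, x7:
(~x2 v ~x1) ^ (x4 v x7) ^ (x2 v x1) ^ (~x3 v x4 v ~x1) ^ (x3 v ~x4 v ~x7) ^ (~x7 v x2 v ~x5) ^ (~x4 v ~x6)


CNF with 7 clauses over 7 vars (128 assignments).
An assignment satisfies CNF iff every clause has >=1 true literal.
Check each row (bits = x1,x2,x3,x4,x5,x6,x7; clause T/F shown):
  row 0 [0000000]: clauses=TFFTTTT -> 0
  row 1 [0000001]: clauses=TTFTTTT -> 0
  row 2 [0000010]: clauses=TFFTTTT -> 0
  row 3 [0000011]: clauses=TTFTTTT -> 0
  row 4 [0000100]: clauses=TFFTTTT -> 0
  (every remaining row is evaluated the same way; all 128 results are listed next)
Full result column, 8 rows per line (x1,x2,x3,x4 fixed per line; x5,x6,x7 runs 000..111 left to right):
  rows 0-7 [x1,x2,x3,x4=0000]: 00000000  (ones: 0)
  rows 8-15 [x1,x2,x3,x4=0001]: 00000000  (ones: 0)
  rows 16-23 [x1,x2,x3,x4=0010]: 00000000  (ones: 0)
  rows 24-31 [x1,x2,x3,x4=0011]: 00000000  (ones: 0)
  rows 32-39 [x1,x2,x3,x4=0100]: 01010101  (ones: 4)
  rows 40-47 [x1,x2,x3,x4=0101]: 10001000  (ones: 2)
  rows 48-55 [x1,x2,x3,x4=0110]: 01010101  (ones: 4)
  rows 56-63 [x1,x2,x3,x4=0111]: 11001100  (ones: 4)
  rows 64-71 [x1,x2,x3,x4=1000]: 01010000  (ones: 2)
  rows 72-79 [x1,x2,x3,x4=1001]: 10001000  (ones: 2)
  rows 80-87 [x1,x2,x3,x4=1010]: 00000000  (ones: 0)
  rows 88-95 [x1,x2,x3,x4=1011]: 11001000  (ones: 3)
  rows 96-103 [x1,x2,x3,x4=1100]: 00000000  (ones: 0)
  rows 104-111 [x1,x2,x3,x4=1101]: 00000000  (ones: 0)
  rows 112-119 [x1,x2,x3,x4=1110]: 00000000  (ones: 0)
  rows 120-127 [x1,x2,x3,x4=1111]: 00000000  (ones: 0)
Satisfying assignments = 0+0+0+0+4+2+4+4+2+2+0+3+0+0+0+0 = 21

21


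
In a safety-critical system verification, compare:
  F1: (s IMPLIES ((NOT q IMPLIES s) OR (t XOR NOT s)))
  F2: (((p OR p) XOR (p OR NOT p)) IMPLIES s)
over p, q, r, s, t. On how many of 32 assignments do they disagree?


F1 = (s IMPLIES ((NOT q IMPLIES s) OR (t XOR NOT s)))
F2 = (((p OR p) XOR (p OR NOT p)) IMPLIES s)
Evaluate both on each of 32 rows (bits = p,q,r,s,t):
  row 0 [00000]: F1=1 F2=0 (differ) -> 1
  row 1 [00001]: F1=1 F2=0 (differ) -> 1
  row 2 [00010]: F1=1 F2=1 -> 0
  row 3 [00011]: F1=1 F2=1 -> 0
  row 4 [00100]: F1=1 F2=0 (differ) -> 1
  row 5 [00101]: F1=1 F2=0 (differ) -> 1
  row 6 [00110]: F1=1 F2=1 -> 0
  row 7 [00111]: F1=1 F2=1 -> 0
  row 8 [01000]: F1=1 F2=0 (differ) -> 1
  row 9 [01001]: F1=1 F2=0 (differ) -> 1
  row 10 [01010]: F1=1 F2=1 -> 0
  row 11 [01011]: F1=1 F2=1 -> 0
  row 12 [01100]: F1=1 F2=0 (differ) -> 1
  row 13 [01101]: F1=1 F2=0 (differ) -> 1
  row 14 [01110]: F1=1 F2=1 -> 0
  row 15 [01111]: F1=1 F2=1 -> 0
  row 16 [10000]: F1=1 F2=1 -> 0
  row 17 [10001]: F1=1 F2=1 -> 0
  row 18 [10010]: F1=1 F2=1 -> 0
  row 19 [10011]: F1=1 F2=1 -> 0
  row 20 [10100]: F1=1 F2=1 -> 0
  row 21 [10101]: F1=1 F2=1 -> 0
  row 22 [10110]: F1=1 F2=1 -> 0
  row 23 [10111]: F1=1 F2=1 -> 0
  row 24 [11000]: F1=1 F2=1 -> 0
  row 25 [11001]: F1=1 F2=1 -> 0
  row 26 [11010]: F1=1 F2=1 -> 0
  row 27 [11011]: F1=1 F2=1 -> 0
  row 28 [11100]: F1=1 F2=1 -> 0
  row 29 [11101]: F1=1 F2=1 -> 0
  row 30 [11110]: F1=1 F2=1 -> 0
  row 31 [11111]: F1=1 F2=1 -> 0
Full result column, 8 rows per line (p,q fixed per line; r,s,t runs 000..111 left to right):
  rows 0-7 [p,q=00]: 11001100  (ones: 4)
  rows 8-15 [p,q=01]: 11001100  (ones: 4)
  rows 16-23 [p,q=10]: 00000000  (ones: 0)
  rows 24-31 [p,q=11]: 00000000  (ones: 0)
Disagreements = 4+4+0+0 = 8

8


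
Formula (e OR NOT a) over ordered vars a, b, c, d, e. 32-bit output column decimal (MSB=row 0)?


Formula: (e OR NOT a) over a, b, c, d, e (32 rows)
Evaluate each row (bits = a,b,c,d,e, MSB first):
  row 0 [00000]: (0 OR NOT 0) -> 1
  row 1 [00001]: (1 OR NOT 0) -> 1
  row 2 [00010]: (0 OR NOT 0) -> 1
  row 3 [00011]: (1 OR NOT 0) -> 1
  row 4 [00100]: (0 OR NOT 0) -> 1
  row 5 [00101]: (1 OR NOT 0) -> 1
  row 6 [00110]: (0 OR NOT 0) -> 1
  row 7 [00111]: (1 OR NOT 0) -> 1
  row 8 [01000]: (0 OR NOT 0) -> 1
  row 9 [01001]: (1 OR NOT 0) -> 1
  row 10 [01010]: (0 OR NOT 0) -> 1
  row 11 [01011]: (1 OR NOT 0) -> 1
  row 12 [01100]: (0 OR NOT 0) -> 1
  row 13 [01101]: (1 OR NOT 0) -> 1
  row 14 [01110]: (0 OR NOT 0) -> 1
  row 15 [01111]: (1 OR NOT 0) -> 1
  row 16 [10000]: (0 OR NOT 1) -> 0
  row 17 [10001]: (1 OR NOT 1) -> 1
  row 18 [10010]: (0 OR NOT 1) -> 0
  row 19 [10011]: (1 OR NOT 1) -> 1
  row 20 [10100]: (0 OR NOT 1) -> 0
  row 21 [10101]: (1 OR NOT 1) -> 1
  row 22 [10110]: (0 OR NOT 1) -> 0
  row 23 [10111]: (1 OR NOT 1) -> 1
  row 24 [11000]: (0 OR NOT 1) -> 0
  row 25 [11001]: (1 OR NOT 1) -> 1
  row 26 [11010]: (0 OR NOT 1) -> 0
  row 27 [11011]: (1 OR NOT 1) -> 1
  row 28 [11100]: (0 OR NOT 1) -> 0
  row 29 [11101]: (1 OR NOT 1) -> 1
  row 30 [11110]: (0 OR NOT 1) -> 0
  row 31 [11111]: (1 OR NOT 1) -> 1
Full result column, 4 rows per line (a,b,c fixed per line; d,e runs 00..11 left to right):
  rows 0-3 [a,b,c=000]: 1111  = hex F
  rows 4-7 [a,b,c=001]: 1111  = hex F
  rows 8-11 [a,b,c=010]: 1111  = hex F
  rows 12-15 [a,b,c=011]: 1111  = hex F
  rows 16-19 [a,b,c=100]: 0101  = hex 5
  rows 20-23 [a,b,c=101]: 0101  = hex 5
  rows 24-27 [a,b,c=110]: 0101  = hex 5
  rows 28-31 [a,b,c=111]: 0101  = hex 5
Output column (row 0 .. row 31) = 11111111111111110101010101010101
Output column grouped in 4s = 1111 1111 1111 1111 0101 0101 0101 0101 = 0xFFFF5555
Convert to decimal digit by digit (value = value*16 + digit):
  F -> 15
  15*16 + 15 (F) = 255
  255*16 + 15 (F) = 4095
  4095*16 + 15 (F) = 65535
  65535*16 + 5 = 1048565
  1048565*16 + 5 = 16777045
  16777045*16 + 5 = 268432725
  268432725*16 + 5 = 4294923605
Decimal = 4294923605

4294923605


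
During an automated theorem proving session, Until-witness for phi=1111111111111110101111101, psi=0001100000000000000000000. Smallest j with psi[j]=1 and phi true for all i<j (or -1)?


(phi U psi) at 0: need smallest j with psi[j]=1 and phi[i]=1 for all i in [0,j).
Scan from step 0:
  step 0: phi=1, psi=0 -> continue
  step 1: phi=1, psi=0 -> continue
  step 2: phi=1, psi=0 -> continue
  step 3: psi=1 and phi held for [0,3) -> witness found
Witness step = 3

3


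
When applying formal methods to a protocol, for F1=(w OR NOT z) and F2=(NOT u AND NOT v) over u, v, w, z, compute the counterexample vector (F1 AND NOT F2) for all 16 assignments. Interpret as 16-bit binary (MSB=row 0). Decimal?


F1 = (w OR NOT z)
F2 = (NOT u AND NOT v)
Counterexample to F1=>F2 is where F1=1 and F2=0.
Evaluate each row (bits = u,v,w,z, MSB first):
  row 0 [0000]: F1=1 F2=1 -> F1&~F2 -> 0
  row 1 [0001]: F1=0 F2=1 -> F1&~F2 -> 0
  row 2 [0010]: F1=1 F2=1 -> F1&~F2 -> 0
  row 3 [0011]: F1=1 F2=1 -> F1&~F2 -> 0
  row 4 [0100]: F1=1 F2=0 -> F1&~F2 -> 1
  row 5 [0101]: F1=0 F2=0 -> F1&~F2 -> 0
  row 6 [0110]: F1=1 F2=0 -> F1&~F2 -> 1
  row 7 [0111]: F1=1 F2=0 -> F1&~F2 -> 1
  row 8 [1000]: F1=1 F2=0 -> F1&~F2 -> 1
  row 9 [1001]: F1=0 F2=0 -> F1&~F2 -> 0
  row 10 [1010]: F1=1 F2=0 -> F1&~F2 -> 1
  row 11 [1011]: F1=1 F2=0 -> F1&~F2 -> 1
  row 12 [1100]: F1=1 F2=0 -> F1&~F2 -> 1
  row 13 [1101]: F1=0 F2=0 -> F1&~F2 -> 0
  row 14 [1110]: F1=1 F2=0 -> F1&~F2 -> 1
  row 15 [1111]: F1=1 F2=0 -> F1&~F2 -> 1
Full result column, 4 rows per line (u,v fixed per line; w,z runs 00..11 left to right):
  rows 0-3 [u,v=00]: 0000  = hex 0
  rows 4-7 [u,v=01]: 1011  = hex B
  rows 8-11 [u,v=10]: 1011  = hex B
  rows 12-15 [u,v=11]: 1011  = hex B
Counterexample vector (row 0 .. row 15) = 0000101110111011
Output column grouped in 4s = 0000 1011 1011 1011 = 0x0BBB
Convert to decimal digit by digit (value = value*16 + digit):
  0 -> 0
  0*16 + 11 (B) = 11
  11*16 + 11 (B) = 187
  187*16 + 11 (B) = 3003
Decimal = 3003

3003


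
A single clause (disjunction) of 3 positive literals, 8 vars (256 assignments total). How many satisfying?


Step 1: Total=2^8=256
Step 2: Unsat when all 3 false: 2^5=32
Step 3: Sat=256-32=224

224


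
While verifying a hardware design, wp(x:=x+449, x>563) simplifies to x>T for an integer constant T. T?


Formula: wp(x:=E, P) = P[E/x] (substitute E for x in postcondition)
Step 1: Postcondition: x>563
Step 2: Substitute x+449 for x: x+449>563
Step 3: Solve for x: x > 563-449 = 114

114


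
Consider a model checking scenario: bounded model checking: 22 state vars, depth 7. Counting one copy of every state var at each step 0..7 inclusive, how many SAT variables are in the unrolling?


BMC unrolls to depth k, creating one copy of each state var for steps 0..k.
Step count = 7 + 1 = 8 (steps 0 through 7)
Vars per step = 22
Total = 22 * 8 = 176

176


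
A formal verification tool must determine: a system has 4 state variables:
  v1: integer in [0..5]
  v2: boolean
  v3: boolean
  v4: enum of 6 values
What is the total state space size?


State space = product of domain sizes of all variables.
Domain sizes:
  v1 (integer in [0..5]): 6
  v2 (boolean): 2
  v3 (boolean): 2
  v4 (enum of 6 values): 6
Product = 6 * 2 * 2 * 6 = 144

144


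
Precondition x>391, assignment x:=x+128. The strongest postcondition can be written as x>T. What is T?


Formula: sp(P, x:=E) = exists old_x. (x = E[old_x/x]) AND P[old_x/x] (old_x is the value of x before the assignment; eliminate old_x by solving x = E[old_x/x] for old_x)
Step 1: Precondition P: x>391, i.e. old_x > 391
Step 2: Assignment gives x = old_x + 128, so old_x = x - 128
Step 3: Substitute into P: x - 128 > 391
Step 4: Simplify: x > 391+128 = 519

519


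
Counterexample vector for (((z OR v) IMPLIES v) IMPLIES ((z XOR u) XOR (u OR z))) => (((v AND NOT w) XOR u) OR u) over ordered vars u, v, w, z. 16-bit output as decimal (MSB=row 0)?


F1 = (((z OR v) IMPLIES v) IMPLIES ((z XOR u) XOR (u OR z)))
F2 = (((v AND NOT w) XOR u) OR u)
Counterexample to F1=>F2 is where F1=1 and F2=0.
Evaluate each row (bits = u,v,w,z, MSB first):
  row 0 [0000]: F1=0 F2=0 -> F1&~F2 -> 0
  row 1 [0001]: F1=1 F2=0 -> F1&~F2 -> 1
  row 2 [0010]: F1=0 F2=0 -> F1&~F2 -> 0
  row 3 [0011]: F1=1 F2=0 -> F1&~F2 -> 1
  row 4 [0100]: F1=0 F2=1 -> F1&~F2 -> 0
  row 5 [0101]: F1=0 F2=1 -> F1&~F2 -> 0
  row 6 [0110]: F1=0 F2=0 -> F1&~F2 -> 0
  row 7 [0111]: F1=0 F2=0 -> F1&~F2 -> 0
  row 8 [1000]: F1=0 F2=1 -> F1&~F2 -> 0
  row 9 [1001]: F1=1 F2=1 -> F1&~F2 -> 0
  row 10 [1010]: F1=0 F2=1 -> F1&~F2 -> 0
  row 11 [1011]: F1=1 F2=1 -> F1&~F2 -> 0
  row 12 [1100]: F1=0 F2=1 -> F1&~F2 -> 0
  row 13 [1101]: F1=1 F2=1 -> F1&~F2 -> 0
  row 14 [1110]: F1=0 F2=1 -> F1&~F2 -> 0
  row 15 [1111]: F1=1 F2=1 -> F1&~F2 -> 0
Full result column, 4 rows per line (u,v fixed per line; w,z runs 00..11 left to right):
  rows 0-3 [u,v=00]: 0101  = hex 5
  rows 4-7 [u,v=01]: 0000  = hex 0
  rows 8-11 [u,v=10]: 0000  = hex 0
  rows 12-15 [u,v=11]: 0000  = hex 0
Counterexample vector (row 0 .. row 15) = 0101000000000000
Output column grouped in 4s = 0101 0000 0000 0000 = 0x5000
Convert to decimal digit by digit (value = value*16 + digit):
  5 -> 5
  5*16 + 0 = 80
  80*16 + 0 = 1280
  1280*16 + 0 = 20480
Decimal = 20480

20480


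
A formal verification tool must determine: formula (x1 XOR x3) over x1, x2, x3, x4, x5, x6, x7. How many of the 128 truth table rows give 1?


Formula: (x1 XOR x3) over 7 vars (128 rows)
Evaluate each row (x1, x2, x3, x4, x5, x6, x7 as bits, MSB first):
  row 0 [0000000]: (0 XOR 0) -> 0
  row 1 [0000001]: (0 XOR 0) -> 0
  row 2 [0000010]: (0 XOR 0) -> 0
  row 3 [0000011]: (0 XOR 0) -> 0
  row 4 [0000100]: (0 XOR 0) -> 0
  (every remaining row is evaluated the same way; all 128 results are listed next)
Full result column, 8 rows per line (x1,x2,x3,x4 fixed per line; x5,x6,x7 runs 000..111 left to right):
  rows 0-7 [x1,x2,x3,x4=0000]: 00000000  (ones: 0)
  rows 8-15 [x1,x2,x3,x4=0001]: 00000000  (ones: 0)
  rows 16-23 [x1,x2,x3,x4=0010]: 11111111  (ones: 8)
  rows 24-31 [x1,x2,x3,x4=0011]: 11111111  (ones: 8)
  rows 32-39 [x1,x2,x3,x4=0100]: 00000000  (ones: 0)
  rows 40-47 [x1,x2,x3,x4=0101]: 00000000  (ones: 0)
  rows 48-55 [x1,x2,x3,x4=0110]: 11111111  (ones: 8)
  rows 56-63 [x1,x2,x3,x4=0111]: 11111111  (ones: 8)
  rows 64-71 [x1,x2,x3,x4=1000]: 11111111  (ones: 8)
  rows 72-79 [x1,x2,x3,x4=1001]: 11111111  (ones: 8)
  rows 80-87 [x1,x2,x3,x4=1010]: 00000000  (ones: 0)
  rows 88-95 [x1,x2,x3,x4=1011]: 00000000  (ones: 0)
  rows 96-103 [x1,x2,x3,x4=1100]: 11111111  (ones: 8)
  rows 104-111 [x1,x2,x3,x4=1101]: 11111111  (ones: 8)
  rows 112-119 [x1,x2,x3,x4=1110]: 00000000  (ones: 0)
  rows 120-127 [x1,x2,x3,x4=1111]: 00000000  (ones: 0)
Count of 1-rows = 0+0+8+8+0+0+8+8+8+8+0+0+8+8+0+0 = 64

64


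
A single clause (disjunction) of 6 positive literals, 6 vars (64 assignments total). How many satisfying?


Step 1: Total=2^6=64
Step 2: Unsat when all 6 false: 2^0=1
Step 3: Sat=64-1=63

63


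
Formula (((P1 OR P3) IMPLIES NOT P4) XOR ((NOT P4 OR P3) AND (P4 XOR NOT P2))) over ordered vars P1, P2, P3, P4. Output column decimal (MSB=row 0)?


Formula: (((P1 OR P3) IMPLIES NOT P4) XOR ((NOT P4 OR P3) AND (P4 XOR NOT P2))) over P1, P2, P3, P4 (16 rows)
Evaluate each row (bits = P1,P2,P3,P4, MSB first):
  row 0 [0000]: (((0 OR 0) IMPLIES NOT 0) XOR ((NOT 0 OR 0) AND (0 XOR NOT 0))) -> 0
  row 1 [0001]: (((0 OR 0) IMPLIES NOT 1) XOR ((NOT 1 OR 0) AND (1 XOR NOT 0))) -> 1
  row 2 [0010]: (((0 OR 1) IMPLIES NOT 0) XOR ((NOT 0 OR 1) AND (0 XOR NOT 0))) -> 0
  row 3 [0011]: (((0 OR 1) IMPLIES NOT 1) XOR ((NOT 1 OR 1) AND (1 XOR NOT 0))) -> 0
  row 4 [0100]: (((0 OR 0) IMPLIES NOT 0) XOR ((NOT 0 OR 0) AND (0 XOR NOT 1))) -> 1
  row 5 [0101]: (((0 OR 0) IMPLIES NOT 1) XOR ((NOT 1 OR 0) AND (1 XOR NOT 1))) -> 1
  row 6 [0110]: (((0 OR 1) IMPLIES NOT 0) XOR ((NOT 0 OR 1) AND (0 XOR NOT 1))) -> 1
  row 7 [0111]: (((0 OR 1) IMPLIES NOT 1) XOR ((NOT 1 OR 1) AND (1 XOR NOT 1))) -> 1
  row 8 [1000]: (((1 OR 0) IMPLIES NOT 0) XOR ((NOT 0 OR 0) AND (0 XOR NOT 0))) -> 0
  row 9 [1001]: (((1 OR 0) IMPLIES NOT 1) XOR ((NOT 1 OR 0) AND (1 XOR NOT 0))) -> 0
  row 10 [1010]: (((1 OR 1) IMPLIES NOT 0) XOR ((NOT 0 OR 1) AND (0 XOR NOT 0))) -> 0
  row 11 [1011]: (((1 OR 1) IMPLIES NOT 1) XOR ((NOT 1 OR 1) AND (1 XOR NOT 0))) -> 0
  row 12 [1100]: (((1 OR 0) IMPLIES NOT 0) XOR ((NOT 0 OR 0) AND (0 XOR NOT 1))) -> 1
  row 13 [1101]: (((1 OR 0) IMPLIES NOT 1) XOR ((NOT 1 OR 0) AND (1 XOR NOT 1))) -> 0
  row 14 [1110]: (((1 OR 1) IMPLIES NOT 0) XOR ((NOT 0 OR 1) AND (0 XOR NOT 1))) -> 1
  row 15 [1111]: (((1 OR 1) IMPLIES NOT 1) XOR ((NOT 1 OR 1) AND (1 XOR NOT 1))) -> 1
Full result column, 4 rows per line (P1,P2 fixed per line; P3,P4 runs 00..11 left to right):
  rows 0-3 [P1,P2=00]: 0100  = hex 4
  rows 4-7 [P1,P2=01]: 1111  = hex F
  rows 8-11 [P1,P2=10]: 0000  = hex 0
  rows 12-15 [P1,P2=11]: 1011  = hex B
Output column (row 0 .. row 15) = 0100111100001011
Output column grouped in 4s = 0100 1111 0000 1011 = 0x4F0B
Convert to decimal digit by digit (value = value*16 + digit):
  4 -> 4
  4*16 + 15 (F) = 79
  79*16 + 0 = 1264
  1264*16 + 11 (B) = 20235
Decimal = 20235

20235


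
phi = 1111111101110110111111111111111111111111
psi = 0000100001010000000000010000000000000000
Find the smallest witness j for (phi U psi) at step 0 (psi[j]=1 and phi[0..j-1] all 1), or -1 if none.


(phi U psi) at 0: need smallest j with psi[j]=1 and phi[i]=1 for all i in [0,j).
Scan from step 0:
  step 0: phi=1, psi=0 -> continue
  step 1: phi=1, psi=0 -> continue
  step 2: phi=1, psi=0 -> continue
  step 3: phi=1, psi=0 -> continue
  step 4: psi=1 and phi held for [0,4) -> witness found
Witness step = 4

4


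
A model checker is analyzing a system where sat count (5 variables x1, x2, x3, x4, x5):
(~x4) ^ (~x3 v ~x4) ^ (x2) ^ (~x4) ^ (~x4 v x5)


CNF with 5 clauses over 5 vars (32 assignments).
An assignment satisfies CNF iff every clause has >=1 true literal.
Check each row (bits = x1,x2,x3,x4,x5; clause T/F shown):
  row 0 [00000]: clauses=TTFTT -> 0
  row 1 [00001]: clauses=TTFTT -> 0
  row 2 [00010]: clauses=FTFFF -> 0
  row 3 [00011]: clauses=FTFFT -> 0
  row 4 [00100]: clauses=TTFTT -> 0
  row 5 [00101]: clauses=TTFTT -> 0
  row 6 [00110]: clauses=FFFFF -> 0
  row 7 [00111]: clauses=FFFFT -> 0
  row 8 [01000]: clauses=TTTTT -> 1
  row 9 [01001]: clauses=TTTTT -> 1
  row 10 [01010]: clauses=FTTFF -> 0
  row 11 [01011]: clauses=FTTFT -> 0
  row 12 [01100]: clauses=TTTTT -> 1
  row 13 [01101]: clauses=TTTTT -> 1
  row 14 [01110]: clauses=FFTFF -> 0
  row 15 [01111]: clauses=FFTFT -> 0
  row 16 [10000]: clauses=TTFTT -> 0
  row 17 [10001]: clauses=TTFTT -> 0
  row 18 [10010]: clauses=FTFFF -> 0
  row 19 [10011]: clauses=FTFFT -> 0
  row 20 [10100]: clauses=TTFTT -> 0
  row 21 [10101]: clauses=TTFTT -> 0
  row 22 [10110]: clauses=FFFFF -> 0
  row 23 [10111]: clauses=FFFFT -> 0
  row 24 [11000]: clauses=TTTTT -> 1
  row 25 [11001]: clauses=TTTTT -> 1
  row 26 [11010]: clauses=FTTFF -> 0
  row 27 [11011]: clauses=FTTFT -> 0
  row 28 [11100]: clauses=TTTTT -> 1
  row 29 [11101]: clauses=TTTTT -> 1
  row 30 [11110]: clauses=FFTFF -> 0
  row 31 [11111]: clauses=FFTFT -> 0
Full result column, 8 rows per line (x1,x2 fixed per line; x3,x4,x5 runs 000..111 left to right):
  rows 0-7 [x1,x2=00]: 00000000  (ones: 0)
  rows 8-15 [x1,x2=01]: 11001100  (ones: 4)
  rows 16-23 [x1,x2=10]: 00000000  (ones: 0)
  rows 24-31 [x1,x2=11]: 11001100  (ones: 4)
Satisfying assignments = 0+4+0+4 = 8

8


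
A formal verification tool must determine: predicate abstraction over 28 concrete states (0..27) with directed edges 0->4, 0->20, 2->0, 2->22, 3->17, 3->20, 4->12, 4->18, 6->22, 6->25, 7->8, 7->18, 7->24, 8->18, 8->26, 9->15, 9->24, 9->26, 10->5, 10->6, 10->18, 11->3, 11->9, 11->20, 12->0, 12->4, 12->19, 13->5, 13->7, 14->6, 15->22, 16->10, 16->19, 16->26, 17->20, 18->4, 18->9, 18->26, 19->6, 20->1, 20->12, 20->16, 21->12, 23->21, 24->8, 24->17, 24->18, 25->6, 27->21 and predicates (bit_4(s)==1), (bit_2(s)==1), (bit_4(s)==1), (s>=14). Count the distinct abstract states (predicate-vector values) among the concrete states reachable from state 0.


BFS from 0:
Concrete reachable: {0, 1, 4, 5, 6, 8, 9, 10, 12, 15, 16, 17, 18, 19, 20, 22, 24, 25, 26}
Abstract via predicates (bit_4(s)==1), (bit_2(s)==1), (bit_4(s)==1), (s>=14):
  (0,0,0,0) <- {0, 1, 8, 9, 10}
  (0,1,0,0) <- {4, 5, 6, 12}
  (0,1,0,1) <- {15}
  (1,0,1,1) <- {16, 17, 18, 19, 24, 25, 26}
  (1,1,1,1) <- {20, 22}
Distinct abstract states = 5

5


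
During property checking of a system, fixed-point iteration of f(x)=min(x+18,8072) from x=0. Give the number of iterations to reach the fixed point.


Step 1: x=0, cap=8072, increment=18
Step 2: x grows by 18 each step until capped at 8072; fixed point is x=8072
Step 3: iterations = ceil(8072/18) = 449

449


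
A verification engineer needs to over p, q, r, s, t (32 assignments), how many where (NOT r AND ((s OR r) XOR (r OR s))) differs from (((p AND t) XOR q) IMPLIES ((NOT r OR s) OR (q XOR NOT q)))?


F1 = (NOT r AND ((s OR r) XOR (r OR s)))
F2 = (((p AND t) XOR q) IMPLIES ((NOT r OR s) OR (q XOR NOT q)))
Evaluate both on each of 32 rows (bits = p,q,r,s,t):
  row 0 [00000]: F1=0 F2=1 (differ) -> 1
  row 1 [00001]: F1=0 F2=1 (differ) -> 1
  row 2 [00010]: F1=0 F2=1 (differ) -> 1
  row 3 [00011]: F1=0 F2=1 (differ) -> 1
  row 4 [00100]: F1=0 F2=1 (differ) -> 1
  row 5 [00101]: F1=0 F2=1 (differ) -> 1
  row 6 [00110]: F1=0 F2=1 (differ) -> 1
  row 7 [00111]: F1=0 F2=1 (differ) -> 1
  row 8 [01000]: F1=0 F2=1 (differ) -> 1
  row 9 [01001]: F1=0 F2=1 (differ) -> 1
  row 10 [01010]: F1=0 F2=1 (differ) -> 1
  row 11 [01011]: F1=0 F2=1 (differ) -> 1
  row 12 [01100]: F1=0 F2=1 (differ) -> 1
  row 13 [01101]: F1=0 F2=1 (differ) -> 1
  row 14 [01110]: F1=0 F2=1 (differ) -> 1
  row 15 [01111]: F1=0 F2=1 (differ) -> 1
  row 16 [10000]: F1=0 F2=1 (differ) -> 1
  row 17 [10001]: F1=0 F2=1 (differ) -> 1
  row 18 [10010]: F1=0 F2=1 (differ) -> 1
  row 19 [10011]: F1=0 F2=1 (differ) -> 1
  row 20 [10100]: F1=0 F2=1 (differ) -> 1
  row 21 [10101]: F1=0 F2=1 (differ) -> 1
  row 22 [10110]: F1=0 F2=1 (differ) -> 1
  row 23 [10111]: F1=0 F2=1 (differ) -> 1
  row 24 [11000]: F1=0 F2=1 (differ) -> 1
  row 25 [11001]: F1=0 F2=1 (differ) -> 1
  row 26 [11010]: F1=0 F2=1 (differ) -> 1
  row 27 [11011]: F1=0 F2=1 (differ) -> 1
  row 28 [11100]: F1=0 F2=1 (differ) -> 1
  row 29 [11101]: F1=0 F2=1 (differ) -> 1
  row 30 [11110]: F1=0 F2=1 (differ) -> 1
  row 31 [11111]: F1=0 F2=1 (differ) -> 1
Full result column, 8 rows per line (p,q fixed per line; r,s,t runs 000..111 left to right):
  rows 0-7 [p,q=00]: 11111111  (ones: 8)
  rows 8-15 [p,q=01]: 11111111  (ones: 8)
  rows 16-23 [p,q=10]: 11111111  (ones: 8)
  rows 24-31 [p,q=11]: 11111111  (ones: 8)
Disagreements = 8+8+8+8 = 32

32


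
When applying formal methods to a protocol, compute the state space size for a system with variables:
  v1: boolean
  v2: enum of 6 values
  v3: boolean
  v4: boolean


State space = product of domain sizes of all variables.
Domain sizes:
  v1 (boolean): 2
  v2 (enum of 6 values): 6
  v3 (boolean): 2
  v4 (boolean): 2
Product = 2 * 6 * 2 * 2 = 48

48


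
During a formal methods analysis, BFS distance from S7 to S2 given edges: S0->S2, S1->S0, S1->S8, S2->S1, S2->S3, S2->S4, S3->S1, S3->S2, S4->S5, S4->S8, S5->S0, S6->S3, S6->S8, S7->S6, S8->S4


BFS layer-by-layer from S7:
  dist 0: {S7}
  dist 1: {S6}
  dist 2: {S3, S8}
  dist 3: {S1, S2, S4}
  -> S2 reached at distance 3
Shortest path length = 3

3


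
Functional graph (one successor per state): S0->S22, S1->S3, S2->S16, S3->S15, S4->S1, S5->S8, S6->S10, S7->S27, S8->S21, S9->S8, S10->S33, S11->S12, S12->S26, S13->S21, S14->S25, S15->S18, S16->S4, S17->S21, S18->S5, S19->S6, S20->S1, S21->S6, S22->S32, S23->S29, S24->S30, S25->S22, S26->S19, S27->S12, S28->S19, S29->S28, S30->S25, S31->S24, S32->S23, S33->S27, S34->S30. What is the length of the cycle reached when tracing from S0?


Trace from S0 until a state repeats:
  S0 -> S22 -> S32 -> S23 -> S29 -> S28 -> S19 -> S6 -> S10 -> S33 -> S27 -> S12 -> S26 -> S19
S19 first seen at step 6, revisited at step 13.
Cycle length = 13 - 6 = 7

7


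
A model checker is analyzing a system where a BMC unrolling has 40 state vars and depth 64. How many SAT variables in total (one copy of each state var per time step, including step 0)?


BMC unrolls to depth k, creating one copy of each state var for steps 0..k.
Step count = 64 + 1 = 65 (steps 0 through 64)
Vars per step = 40
Total = 40 * 65 = 2600

2600


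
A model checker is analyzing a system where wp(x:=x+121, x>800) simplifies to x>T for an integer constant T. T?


Formula: wp(x:=E, P) = P[E/x] (substitute E for x in postcondition)
Step 1: Postcondition: x>800
Step 2: Substitute x+121 for x: x+121>800
Step 3: Solve for x: x > 800-121 = 679

679


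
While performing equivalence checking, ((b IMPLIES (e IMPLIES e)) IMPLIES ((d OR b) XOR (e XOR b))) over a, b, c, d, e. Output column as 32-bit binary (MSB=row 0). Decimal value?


Formula: ((b IMPLIES (e IMPLIES e)) IMPLIES ((d OR b) XOR (e XOR b))) over a, b, c, d, e (32 rows)
Evaluate each row (bits = a,b,c,d,e, MSB first):
  row 0 [00000]: ((0 IMPLIES (0 IMPLIES 0)) IMPLIES ((0 OR 0) XOR (0 XOR 0))) -> 0
  row 1 [00001]: ((0 IMPLIES (1 IMPLIES 1)) IMPLIES ((0 OR 0) XOR (1 XOR 0))) -> 1
  row 2 [00010]: ((0 IMPLIES (0 IMPLIES 0)) IMPLIES ((1 OR 0) XOR (0 XOR 0))) -> 1
  row 3 [00011]: ((0 IMPLIES (1 IMPLIES 1)) IMPLIES ((1 OR 0) XOR (1 XOR 0))) -> 0
  row 4 [00100]: ((0 IMPLIES (0 IMPLIES 0)) IMPLIES ((0 OR 0) XOR (0 XOR 0))) -> 0
  row 5 [00101]: ((0 IMPLIES (1 IMPLIES 1)) IMPLIES ((0 OR 0) XOR (1 XOR 0))) -> 1
  row 6 [00110]: ((0 IMPLIES (0 IMPLIES 0)) IMPLIES ((1 OR 0) XOR (0 XOR 0))) -> 1
  row 7 [00111]: ((0 IMPLIES (1 IMPLIES 1)) IMPLIES ((1 OR 0) XOR (1 XOR 0))) -> 0
  row 8 [01000]: ((1 IMPLIES (0 IMPLIES 0)) IMPLIES ((0 OR 1) XOR (0 XOR 1))) -> 0
  row 9 [01001]: ((1 IMPLIES (1 IMPLIES 1)) IMPLIES ((0 OR 1) XOR (1 XOR 1))) -> 1
  row 10 [01010]: ((1 IMPLIES (0 IMPLIES 0)) IMPLIES ((1 OR 1) XOR (0 XOR 1))) -> 0
  row 11 [01011]: ((1 IMPLIES (1 IMPLIES 1)) IMPLIES ((1 OR 1) XOR (1 XOR 1))) -> 1
  row 12 [01100]: ((1 IMPLIES (0 IMPLIES 0)) IMPLIES ((0 OR 1) XOR (0 XOR 1))) -> 0
  row 13 [01101]: ((1 IMPLIES (1 IMPLIES 1)) IMPLIES ((0 OR 1) XOR (1 XOR 1))) -> 1
  row 14 [01110]: ((1 IMPLIES (0 IMPLIES 0)) IMPLIES ((1 OR 1) XOR (0 XOR 1))) -> 0
  row 15 [01111]: ((1 IMPLIES (1 IMPLIES 1)) IMPLIES ((1 OR 1) XOR (1 XOR 1))) -> 1
  row 16 [10000]: ((0 IMPLIES (0 IMPLIES 0)) IMPLIES ((0 OR 0) XOR (0 XOR 0))) -> 0
  row 17 [10001]: ((0 IMPLIES (1 IMPLIES 1)) IMPLIES ((0 OR 0) XOR (1 XOR 0))) -> 1
  row 18 [10010]: ((0 IMPLIES (0 IMPLIES 0)) IMPLIES ((1 OR 0) XOR (0 XOR 0))) -> 1
  row 19 [10011]: ((0 IMPLIES (1 IMPLIES 1)) IMPLIES ((1 OR 0) XOR (1 XOR 0))) -> 0
  row 20 [10100]: ((0 IMPLIES (0 IMPLIES 0)) IMPLIES ((0 OR 0) XOR (0 XOR 0))) -> 0
  row 21 [10101]: ((0 IMPLIES (1 IMPLIES 1)) IMPLIES ((0 OR 0) XOR (1 XOR 0))) -> 1
  row 22 [10110]: ((0 IMPLIES (0 IMPLIES 0)) IMPLIES ((1 OR 0) XOR (0 XOR 0))) -> 1
  row 23 [10111]: ((0 IMPLIES (1 IMPLIES 1)) IMPLIES ((1 OR 0) XOR (1 XOR 0))) -> 0
  row 24 [11000]: ((1 IMPLIES (0 IMPLIES 0)) IMPLIES ((0 OR 1) XOR (0 XOR 1))) -> 0
  row 25 [11001]: ((1 IMPLIES (1 IMPLIES 1)) IMPLIES ((0 OR 1) XOR (1 XOR 1))) -> 1
  row 26 [11010]: ((1 IMPLIES (0 IMPLIES 0)) IMPLIES ((1 OR 1) XOR (0 XOR 1))) -> 0
  row 27 [11011]: ((1 IMPLIES (1 IMPLIES 1)) IMPLIES ((1 OR 1) XOR (1 XOR 1))) -> 1
  row 28 [11100]: ((1 IMPLIES (0 IMPLIES 0)) IMPLIES ((0 OR 1) XOR (0 XOR 1))) -> 0
  row 29 [11101]: ((1 IMPLIES (1 IMPLIES 1)) IMPLIES ((0 OR 1) XOR (1 XOR 1))) -> 1
  row 30 [11110]: ((1 IMPLIES (0 IMPLIES 0)) IMPLIES ((1 OR 1) XOR (0 XOR 1))) -> 0
  row 31 [11111]: ((1 IMPLIES (1 IMPLIES 1)) IMPLIES ((1 OR 1) XOR (1 XOR 1))) -> 1
Full result column, 4 rows per line (a,b,c fixed per line; d,e runs 00..11 left to right):
  rows 0-3 [a,b,c=000]: 0110  = hex 6
  rows 4-7 [a,b,c=001]: 0110  = hex 6
  rows 8-11 [a,b,c=010]: 0101  = hex 5
  rows 12-15 [a,b,c=011]: 0101  = hex 5
  rows 16-19 [a,b,c=100]: 0110  = hex 6
  rows 20-23 [a,b,c=101]: 0110  = hex 6
  rows 24-27 [a,b,c=110]: 0101  = hex 5
  rows 28-31 [a,b,c=111]: 0101  = hex 5
Output column (row 0 .. row 31) = 01100110010101010110011001010101
Output column grouped in 4s = 0110 0110 0101 0101 0110 0110 0101 0101 = 0x66556655
Convert to decimal digit by digit (value = value*16 + digit):
  6 -> 6
  6*16 + 6 = 102
  102*16 + 5 = 1637
  1637*16 + 5 = 26197
  26197*16 + 6 = 419158
  419158*16 + 6 = 6706534
  6706534*16 + 5 = 107304549
  107304549*16 + 5 = 1716872789
Decimal = 1716872789

1716872789


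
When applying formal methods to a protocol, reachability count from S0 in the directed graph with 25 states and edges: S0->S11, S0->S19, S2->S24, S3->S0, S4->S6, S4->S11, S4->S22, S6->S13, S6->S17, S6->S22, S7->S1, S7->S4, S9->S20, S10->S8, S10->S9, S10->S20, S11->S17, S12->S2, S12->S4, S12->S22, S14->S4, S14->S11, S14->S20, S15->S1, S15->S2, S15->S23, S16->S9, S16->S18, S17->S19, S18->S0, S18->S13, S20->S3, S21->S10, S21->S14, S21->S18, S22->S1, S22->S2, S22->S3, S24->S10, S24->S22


BFS from S0:
  layer 0: {S0}
  layer 1: {S11, S19}
  layer 2: {S17}
Reachable set: {S0, S11, S17, S19}
Count = 4

4


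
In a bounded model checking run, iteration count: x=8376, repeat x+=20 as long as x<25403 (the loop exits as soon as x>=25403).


Step 1: x goes from 8376 toward 25403 by 20; the body runs while x<25403, so iterations = ceil((bound-start)/step)
Step 2: Distance=17027
Step 3: ceil(17027/20)=852

852


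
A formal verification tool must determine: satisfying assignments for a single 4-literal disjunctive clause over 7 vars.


Step 1: Total=2^7=128
Step 2: Unsat when all 4 false: 2^3=8
Step 3: Sat=128-8=120

120


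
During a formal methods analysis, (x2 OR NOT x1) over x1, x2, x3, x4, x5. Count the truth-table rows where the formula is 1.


Formula: (x2 OR NOT x1) over 5 vars (32 rows)
Evaluate each row (x1, x2, x3, x4, x5 as bits, MSB first):
  row 0 [00000]: (0 OR NOT 0) -> 1
  row 1 [00001]: (0 OR NOT 0) -> 1
  row 2 [00010]: (0 OR NOT 0) -> 1
  row 3 [00011]: (0 OR NOT 0) -> 1
  row 4 [00100]: (0 OR NOT 0) -> 1
  row 5 [00101]: (0 OR NOT 0) -> 1
  row 6 [00110]: (0 OR NOT 0) -> 1
  row 7 [00111]: (0 OR NOT 0) -> 1
  row 8 [01000]: (1 OR NOT 0) -> 1
  row 9 [01001]: (1 OR NOT 0) -> 1
  row 10 [01010]: (1 OR NOT 0) -> 1
  row 11 [01011]: (1 OR NOT 0) -> 1
  row 12 [01100]: (1 OR NOT 0) -> 1
  row 13 [01101]: (1 OR NOT 0) -> 1
  row 14 [01110]: (1 OR NOT 0) -> 1
  row 15 [01111]: (1 OR NOT 0) -> 1
  row 16 [10000]: (0 OR NOT 1) -> 0
  row 17 [10001]: (0 OR NOT 1) -> 0
  row 18 [10010]: (0 OR NOT 1) -> 0
  row 19 [10011]: (0 OR NOT 1) -> 0
  row 20 [10100]: (0 OR NOT 1) -> 0
  row 21 [10101]: (0 OR NOT 1) -> 0
  row 22 [10110]: (0 OR NOT 1) -> 0
  row 23 [10111]: (0 OR NOT 1) -> 0
  row 24 [11000]: (1 OR NOT 1) -> 1
  row 25 [11001]: (1 OR NOT 1) -> 1
  row 26 [11010]: (1 OR NOT 1) -> 1
  row 27 [11011]: (1 OR NOT 1) -> 1
  row 28 [11100]: (1 OR NOT 1) -> 1
  row 29 [11101]: (1 OR NOT 1) -> 1
  row 30 [11110]: (1 OR NOT 1) -> 1
  row 31 [11111]: (1 OR NOT 1) -> 1
Full result column, 8 rows per line (x1,x2 fixed per line; x3,x4,x5 runs 000..111 left to right):
  rows 0-7 [x1,x2=00]: 11111111  (ones: 8)
  rows 8-15 [x1,x2=01]: 11111111  (ones: 8)
  rows 16-23 [x1,x2=10]: 00000000  (ones: 0)
  rows 24-31 [x1,x2=11]: 11111111  (ones: 8)
Count of 1-rows = 8+8+0+8 = 24

24


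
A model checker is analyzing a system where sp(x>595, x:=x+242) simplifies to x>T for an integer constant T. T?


Formula: sp(P, x:=E) = exists old_x. (x = E[old_x/x]) AND P[old_x/x] (old_x is the value of x before the assignment; eliminate old_x by solving x = E[old_x/x] for old_x)
Step 1: Precondition P: x>595, i.e. old_x > 595
Step 2: Assignment gives x = old_x + 242, so old_x = x - 242
Step 3: Substitute into P: x - 242 > 595
Step 4: Simplify: x > 595+242 = 837

837


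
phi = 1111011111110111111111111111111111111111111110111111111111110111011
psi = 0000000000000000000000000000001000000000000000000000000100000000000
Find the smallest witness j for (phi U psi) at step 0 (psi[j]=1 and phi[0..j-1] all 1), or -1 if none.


(phi U psi) at 0: need smallest j with psi[j]=1 and phi[i]=1 for all i in [0,j).
Scan from step 0:
  step 0: phi=1, psi=0 -> continue
  step 1: phi=1, psi=0 -> continue
  step 2: phi=1, psi=0 -> continue
  step 3: phi=1, psi=0 -> continue
  step 4: phi=0 -> phi-prefix broken from here
  step 30: psi=1 but phi already failed -> not a witness
  step 55: psi=1 but phi already failed -> not a witness
  end of trace: no witness -> -1
Witness step = -1

-1


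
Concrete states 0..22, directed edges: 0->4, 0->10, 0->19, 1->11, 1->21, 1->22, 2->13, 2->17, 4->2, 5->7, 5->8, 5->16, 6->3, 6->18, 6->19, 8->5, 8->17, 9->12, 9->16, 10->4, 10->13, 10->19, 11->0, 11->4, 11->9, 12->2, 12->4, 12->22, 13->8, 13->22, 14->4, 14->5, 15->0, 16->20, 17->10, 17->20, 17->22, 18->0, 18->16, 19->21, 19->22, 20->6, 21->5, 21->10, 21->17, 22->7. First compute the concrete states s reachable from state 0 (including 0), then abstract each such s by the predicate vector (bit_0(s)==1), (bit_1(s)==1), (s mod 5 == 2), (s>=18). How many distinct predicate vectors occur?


BFS from 0:
Concrete reachable: {0, 2, 3, 4, 5, 6, 7, 8, 10, 13, 16, 17, 18, 19, 20, 21, 22}
Abstract via predicates (bit_0(s)==1), (bit_1(s)==1), (s mod 5 == 2), (s>=18):
  (0,0,0,0) <- {0, 4, 8, 16}
  (0,0,0,1) <- {20}
  (0,1,0,0) <- {6, 10}
  (0,1,0,1) <- {18}
  (0,1,1,0) <- {2}
  (0,1,1,1) <- {22}
  (1,0,0,0) <- {5, 13}
  (1,0,0,1) <- {21}
  (1,0,1,0) <- {17}
  (1,1,0,0) <- {3}
  (1,1,0,1) <- {19}
  (1,1,1,0) <- {7}
Distinct abstract states = 12

12


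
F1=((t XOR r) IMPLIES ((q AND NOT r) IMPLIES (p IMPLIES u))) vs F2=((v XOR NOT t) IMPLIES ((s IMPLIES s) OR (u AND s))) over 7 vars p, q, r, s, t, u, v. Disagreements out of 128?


F1 = ((t XOR r) IMPLIES ((q AND NOT r) IMPLIES (p IMPLIES u)))
F2 = ((v XOR NOT t) IMPLIES ((s IMPLIES s) OR (u AND s)))
Evaluate both on each of 128 rows (bits = p,q,r,s,t,u,v):
  row 0 [0000000]: F1=1 F2=1 -> 0
  row 1 [0000001]: F1=1 F2=1 -> 0
  row 2 [0000010]: F1=1 F2=1 -> 0
  row 3 [0000011]: F1=1 F2=1 -> 0
  row 4 [0000100]: F1=1 F2=1 -> 0
  (every remaining row is evaluated the same way; all 128 results are listed next)
Full result column, 8 rows per line (p,q,r,s fixed per line; t,u,v runs 000..111 left to right):
  rows 0-7 [p,q,r,s=0000]: 00000000  (ones: 0)
  rows 8-15 [p,q,r,s=0001]: 00000000  (ones: 0)
  rows 16-23 [p,q,r,s=0010]: 00000000  (ones: 0)
  rows 24-31 [p,q,r,s=0011]: 00000000  (ones: 0)
  rows 32-39 [p,q,r,s=0100]: 00000000  (ones: 0)
  rows 40-47 [p,q,r,s=0101]: 00000000  (ones: 0)
  rows 48-55 [p,q,r,s=0110]: 00000000  (ones: 0)
  rows 56-63 [p,q,r,s=0111]: 00000000  (ones: 0)
  rows 64-71 [p,q,r,s=1000]: 00000000  (ones: 0)
  rows 72-79 [p,q,r,s=1001]: 00000000  (ones: 0)
  rows 80-87 [p,q,r,s=1010]: 00000000  (ones: 0)
  rows 88-95 [p,q,r,s=1011]: 00000000  (ones: 0)
  rows 96-103 [p,q,r,s=1100]: 00001100  (ones: 2)
  rows 104-111 [p,q,r,s=1101]: 00001100  (ones: 2)
  rows 112-119 [p,q,r,s=1110]: 00000000  (ones: 0)
  rows 120-127 [p,q,r,s=1111]: 00000000  (ones: 0)
Disagreements = 0+0+0+0+0+0+0+0+0+0+0+0+2+2+0+0 = 4

4


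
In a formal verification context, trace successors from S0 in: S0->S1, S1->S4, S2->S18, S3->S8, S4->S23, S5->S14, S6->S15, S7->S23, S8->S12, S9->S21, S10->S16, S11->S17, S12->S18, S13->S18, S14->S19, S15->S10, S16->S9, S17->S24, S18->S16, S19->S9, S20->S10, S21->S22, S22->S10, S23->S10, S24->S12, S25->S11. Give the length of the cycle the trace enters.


Trace from S0 until a state repeats:
  S0 -> S1 -> S4 -> S23 -> S10 -> S16 -> S9 -> S21 -> S22 -> S10
S10 first seen at step 4, revisited at step 9.
Cycle length = 9 - 4 = 5

5


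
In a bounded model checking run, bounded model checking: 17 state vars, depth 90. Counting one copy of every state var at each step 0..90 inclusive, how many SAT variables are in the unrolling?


BMC unrolls to depth k, creating one copy of each state var for steps 0..k.
Step count = 90 + 1 = 91 (steps 0 through 90)
Vars per step = 17
Total = 17 * 91 = 1547

1547


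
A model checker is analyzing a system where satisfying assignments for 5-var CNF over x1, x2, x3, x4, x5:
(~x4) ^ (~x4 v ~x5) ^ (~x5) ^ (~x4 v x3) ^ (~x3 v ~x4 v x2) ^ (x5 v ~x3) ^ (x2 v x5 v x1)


CNF with 7 clauses over 5 vars (32 assignments).
An assignment satisfies CNF iff every clause has >=1 true literal.
Check each row (bits = x1,x2,x3,x4,x5; clause T/F shown):
  row 0 [00000]: clauses=TTTTTTF -> 0
  row 1 [00001]: clauses=TTFTTTT -> 0
  row 2 [00010]: clauses=FTTFTTF -> 0
  row 3 [00011]: clauses=FFFFTTT -> 0
  row 4 [00100]: clauses=TTTTTFF -> 0
  row 5 [00101]: clauses=TTFTTTT -> 0
  row 6 [00110]: clauses=FTTTFFF -> 0
  row 7 [00111]: clauses=FFFTFTT -> 0
  row 8 [01000]: clauses=TTTTTTT -> 1
  row 9 [01001]: clauses=TTFTTTT -> 0
  row 10 [01010]: clauses=FTTFTTT -> 0
  row 11 [01011]: clauses=FFFFTTT -> 0
  row 12 [01100]: clauses=TTTTTFT -> 0
  row 13 [01101]: clauses=TTFTTTT -> 0
  row 14 [01110]: clauses=FTTTTFT -> 0
  row 15 [01111]: clauses=FFFTTTT -> 0
  row 16 [10000]: clauses=TTTTTTT -> 1
  row 17 [10001]: clauses=TTFTTTT -> 0
  row 18 [10010]: clauses=FTTFTTT -> 0
  row 19 [10011]: clauses=FFFFTTT -> 0
  row 20 [10100]: clauses=TTTTTFT -> 0
  row 21 [10101]: clauses=TTFTTTT -> 0
  row 22 [10110]: clauses=FTTTFFT -> 0
  row 23 [10111]: clauses=FFFTFTT -> 0
  row 24 [11000]: clauses=TTTTTTT -> 1
  row 25 [11001]: clauses=TTFTTTT -> 0
  row 26 [11010]: clauses=FTTFTTT -> 0
  row 27 [11011]: clauses=FFFFTTT -> 0
  row 28 [11100]: clauses=TTTTTFT -> 0
  row 29 [11101]: clauses=TTFTTTT -> 0
  row 30 [11110]: clauses=FTTTTFT -> 0
  row 31 [11111]: clauses=FFFTTTT -> 0
Full result column, 8 rows per line (x1,x2 fixed per line; x3,x4,x5 runs 000..111 left to right):
  rows 0-7 [x1,x2=00]: 00000000  (ones: 0)
  rows 8-15 [x1,x2=01]: 10000000  (ones: 1)
  rows 16-23 [x1,x2=10]: 10000000  (ones: 1)
  rows 24-31 [x1,x2=11]: 10000000  (ones: 1)
Satisfying assignments = 0+1+1+1 = 3

3


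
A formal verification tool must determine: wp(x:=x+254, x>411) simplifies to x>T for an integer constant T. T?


Formula: wp(x:=E, P) = P[E/x] (substitute E for x in postcondition)
Step 1: Postcondition: x>411
Step 2: Substitute x+254 for x: x+254>411
Step 3: Solve for x: x > 411-254 = 157

157


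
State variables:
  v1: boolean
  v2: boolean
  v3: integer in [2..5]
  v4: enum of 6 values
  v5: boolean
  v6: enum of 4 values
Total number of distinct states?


State space = product of domain sizes of all variables.
Domain sizes:
  v1 (boolean): 2
  v2 (boolean): 2
  v3 (integer in [2..5]): 4
  v4 (enum of 6 values): 6
  v5 (boolean): 2
  v6 (enum of 4 values): 4
Product = 2 * 2 * 4 * 6 * 2 * 4 = 768

768


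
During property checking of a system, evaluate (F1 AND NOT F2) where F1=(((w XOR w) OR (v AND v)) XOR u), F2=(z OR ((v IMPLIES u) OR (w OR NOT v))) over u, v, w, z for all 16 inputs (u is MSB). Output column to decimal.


F1 = (((w XOR w) OR (v AND v)) XOR u)
F2 = (z OR ((v IMPLIES u) OR (w OR NOT v)))
Counterexample to F1=>F2 is where F1=1 and F2=0.
Evaluate each row (bits = u,v,w,z, MSB first):
  row 0 [0000]: F1=0 F2=1 -> F1&~F2 -> 0
  row 1 [0001]: F1=0 F2=1 -> F1&~F2 -> 0
  row 2 [0010]: F1=0 F2=1 -> F1&~F2 -> 0
  row 3 [0011]: F1=0 F2=1 -> F1&~F2 -> 0
  row 4 [0100]: F1=1 F2=0 -> F1&~F2 -> 1
  row 5 [0101]: F1=1 F2=1 -> F1&~F2 -> 0
  row 6 [0110]: F1=1 F2=1 -> F1&~F2 -> 0
  row 7 [0111]: F1=1 F2=1 -> F1&~F2 -> 0
  row 8 [1000]: F1=1 F2=1 -> F1&~F2 -> 0
  row 9 [1001]: F1=1 F2=1 -> F1&~F2 -> 0
  row 10 [1010]: F1=1 F2=1 -> F1&~F2 -> 0
  row 11 [1011]: F1=1 F2=1 -> F1&~F2 -> 0
  row 12 [1100]: F1=0 F2=1 -> F1&~F2 -> 0
  row 13 [1101]: F1=0 F2=1 -> F1&~F2 -> 0
  row 14 [1110]: F1=0 F2=1 -> F1&~F2 -> 0
  row 15 [1111]: F1=0 F2=1 -> F1&~F2 -> 0
Full result column, 4 rows per line (u,v fixed per line; w,z runs 00..11 left to right):
  rows 0-3 [u,v=00]: 0000  = hex 0
  rows 4-7 [u,v=01]: 1000  = hex 8
  rows 8-11 [u,v=10]: 0000  = hex 0
  rows 12-15 [u,v=11]: 0000  = hex 0
Counterexample vector (row 0 .. row 15) = 0000100000000000
Output column grouped in 4s = 0000 1000 0000 0000 = 0x0800
Convert to decimal digit by digit (value = value*16 + digit):
  0 -> 0
  0*16 + 8 = 8
  8*16 + 0 = 128
  128*16 + 0 = 2048
Decimal = 2048

2048
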